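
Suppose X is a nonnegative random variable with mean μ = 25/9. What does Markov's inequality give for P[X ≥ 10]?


μ = E[X] = 25/9, a = 10.
Markov: P[X ≥ 10] ≤ μ/a = (25/9)/10 = 5/18.
Numerically: ≈ 0.27778.
(Since a = 10 > μ = 2.77778, the bound 5/18 is < 1 and informative.)

P[X ≥ 10] ≤ 5/18 ≈ 0.27778.


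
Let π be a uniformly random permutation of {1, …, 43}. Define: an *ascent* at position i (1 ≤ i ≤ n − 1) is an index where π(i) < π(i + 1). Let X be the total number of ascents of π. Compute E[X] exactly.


Write X = Σ X_I over i = 1, …, 42, with X_I the indicator of one ascent.
There are 42 indicators.
For each fixed i, the pair (π(i), π(i+1)) is a uniformly random ordered pair of distinct values from {1, …, 43}; by symmetry P[π(i) < π(i+1)] = 1/2.
By linearity: E[X] = 42 · (1/2) = (43 − 1) · (1/2) = 21 ≈ 21.000.

E[X] = 21 = 21.000.


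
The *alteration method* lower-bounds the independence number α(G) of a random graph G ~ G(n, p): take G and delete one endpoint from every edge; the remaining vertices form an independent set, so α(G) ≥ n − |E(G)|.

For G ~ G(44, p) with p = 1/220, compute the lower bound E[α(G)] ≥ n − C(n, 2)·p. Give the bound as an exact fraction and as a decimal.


E[|E(G)|] = C(44, 2)·p = 946 · (1/220) = 43/10.
E[α(G)] ≥ n − E[|E(G)|] = 44 − 43/10 = 397/10.
Numerically: ≈ 39.70000.
(This is only a lower bound; the true E[α(G)] may be larger.)

E[α(G)] ≥ 397/10 ≈ 39.70000.


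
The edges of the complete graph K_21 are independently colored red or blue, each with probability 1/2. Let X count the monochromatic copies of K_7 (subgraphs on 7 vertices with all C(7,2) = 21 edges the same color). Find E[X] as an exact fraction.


Let X = Σ_S X_S over the C(21, 7) = 116280 subsets S of size 7, where X_S = 1 if the K_7 on S is monochromatic.
For a fixed S, the K_7 on S has C(7, 2) = 21 edges. P[all 21 edges red] = (1/2)^21, and likewise for blue, so P[monochromatic] = 2·(1/2)^21 = 2^{1 − 21} = 1/1048576.
By linearity of expectation: E[X] = C(21, 7) · 2^{1 − 21} = 116280 · 1/1048576 = 14535/131072.
Numerically: E[X] ≈ 0.111.

E[X] = C(21,7)·2^(1−C(7,2)) = 14535/131072 ≈ 0.111.


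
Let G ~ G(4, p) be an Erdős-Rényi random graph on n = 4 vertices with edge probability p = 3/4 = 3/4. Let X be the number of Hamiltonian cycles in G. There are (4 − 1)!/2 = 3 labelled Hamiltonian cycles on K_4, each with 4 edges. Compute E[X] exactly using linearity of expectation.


K_4 has (4 − 1)!/2 = 3 labelled Hamiltonian cycles.
For each such Hamiltonian cycle H, let X_H = 1 if all 4 edges of H are present in G. Then P[X_H = 1] = p^{4} = (3/4)^{4} = 81/256.
By linearity of expectation: E[X] = Σ_H E[X_H] = 3 · p^{4} = 3 · 81/256 = 243/256.
Numerically: E[X] ≈ 0.949.

E[X] = 3 · (3/4)^{4} = 243/256 ≈ 0.949.


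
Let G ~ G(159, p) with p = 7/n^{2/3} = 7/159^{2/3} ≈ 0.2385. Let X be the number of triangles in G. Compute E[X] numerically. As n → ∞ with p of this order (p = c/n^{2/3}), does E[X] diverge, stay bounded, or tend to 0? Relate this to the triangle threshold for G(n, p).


Number of potential triangles: C(159, 3) = 657359.
Each occurs with probability p³ ≈ (0.2385)³ ≈ 1.356750e-02.
By linearity: E[X] = C(159, 3)·p³ ≈ 657359 · 1.356750e-02 ≈ 8918.7191.
Since α = 2/3 < 1, p = c/n^{2/3} ≫ 1/n is above the triangle threshold p ~ 1/n. Asymptotically E[X] ~ (c³/6)·n^{3(1−α)} = (7³/6)·n^{1} → ∞; triangles are abundant w.h.p.

E[X] ≈ 8918.7191; in regime p = Θ(1/n^{2/3}) E[X] diverges (above the triangle threshold p ~ 1/n).


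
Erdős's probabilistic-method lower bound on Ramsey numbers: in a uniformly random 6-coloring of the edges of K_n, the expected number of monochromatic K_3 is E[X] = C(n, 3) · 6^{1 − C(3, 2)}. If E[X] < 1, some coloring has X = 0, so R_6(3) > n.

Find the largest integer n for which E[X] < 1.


We need C(n, 3) · 6^{1 − 3} < 1, i.e. C(n, 3) < 6^{3 − 1} = 36.
Check values of n near the boundary:
  n = 3: C(3, 3) = 1; 1 < 36? YES
  n = 4: C(4, 3) = 4; 4 < 36? YES
  n = 5: C(5, 3) = 10; 10 < 36? YES
  n = 6: C(6, 3) = 20; 20 < 36? YES
  n = 7: C(7, 3) = 35; 35 < 36? YES
  n = 8: C(8, 3) = 56; 56 < 36? NO
  n = 9: C(9, 3) = 84; 84 < 36? NO
The largest n with C(n, 3) < 36 is n = 7 (where E[X] = 35/36 ≈ 0.9722). Hence R_6(3) > 7, i.e. R_6(3) ≥ 8.

Largest n = 7; hence R_6(3) > 7.


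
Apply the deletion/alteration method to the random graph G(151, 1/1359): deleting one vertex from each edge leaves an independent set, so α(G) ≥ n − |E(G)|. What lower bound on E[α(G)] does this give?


E[|E(G)|] = C(151, 2)·p = 11325 · (1/1359) = 25/3.
E[α(G)] ≥ n − E[|E(G)|] = 151 − 25/3 = 428/3.
Numerically: ≈ 142.666667.
(This is only a lower bound; the true E[α(G)] may be larger.)

E[α(G)] ≥ 428/3 ≈ 142.666667.


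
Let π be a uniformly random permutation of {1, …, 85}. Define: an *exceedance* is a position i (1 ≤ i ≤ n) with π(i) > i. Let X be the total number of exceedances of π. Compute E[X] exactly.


Write X = Σ_{i=1}^{85} X_i, where X_i = 1_{π(i) > i}.
For each fixed i, π(i) is uniform over {1, …, 85} (marginal of a uniform permutation), so P[π(i) > i] = (n − i)/n. Summing: Σ_{i=1}^{85} (n − i)/n = (0 + 1 + … + 84)/85 = 85(85 − 1)/(2·85) = (85 − 1)/2.
Hence E[X] = Σ_{i=1}^{85} (85 − i)/85 = 42 ≈ 42.0000.

E[X] = 42 = 42.0000.


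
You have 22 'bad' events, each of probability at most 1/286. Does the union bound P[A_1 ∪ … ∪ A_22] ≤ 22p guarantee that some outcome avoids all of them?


Union bound: P[∪_{i=1}^{22} A_i] ≤ Σ_i P[A_i] ≤ 22·p = 22·(1/286) = 1/13.
Numerically: 1/13 ≈ 0.0769.
Is 1/13 < 1? YES.
Since P[∪ A_i] ≤ 1/13 < 1, the complement has P[∩ A_i^c] ≥ 1 − 1/13 = 12/13 > 0, so some outcome avoids every A_i.

22·p = 1/13 ≈ 0.0769; existence CERTIFIED by the union bound.


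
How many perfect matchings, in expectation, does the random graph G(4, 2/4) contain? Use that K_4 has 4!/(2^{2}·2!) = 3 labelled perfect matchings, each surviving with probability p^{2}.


K_4 has 4!/(2^{2}·2!) = 3 labelled perfect matchings.
For each such perfect matching H, let X_H = 1 if all 2 edges of H are present in G. Then P[X_H = 1] = p^{2} = (1/2)^{2} = 1/4.
Summing the indicators: E[X] = Σ_H E[X_H] = 3 · p^{2} = 3 · 1/4 = 3/4.
Numerically: E[X] ≈ 0.75.

E[X] = 3 · (1/2)^{2} = 3/4 ≈ 0.75.


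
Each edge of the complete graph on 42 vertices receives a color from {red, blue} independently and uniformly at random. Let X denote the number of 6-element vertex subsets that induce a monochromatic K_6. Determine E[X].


Let X = Σ_S X_S over the C(42, 6) = 5245786 subsets S of size 6, where X_S = 1 if the K_6 on S is monochromatic.
For a fixed S, the K_6 on S has C(6, 2) = 15 edges. P[all 15 edges red] = (1/2)^15, and likewise for blue, so P[monochromatic] = 2·(1/2)^15 = 2^{1 − 15} = 1/16384.
By linearity: E[X] = C(42, 6) · 2^{1 − 15} = 5245786 · 1/16384 = 2622893/8192.
Numerically: E[X] ≈ 320.177368.

E[X] = C(42,6)·2^(1−C(6,2)) = 2622893/8192 ≈ 320.177368.


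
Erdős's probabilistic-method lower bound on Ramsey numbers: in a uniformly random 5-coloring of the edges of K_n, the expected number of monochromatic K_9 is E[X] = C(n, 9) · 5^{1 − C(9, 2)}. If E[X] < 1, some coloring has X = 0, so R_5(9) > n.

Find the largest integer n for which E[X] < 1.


We need C(n, 9) · 5^{1 − 36} < 1, i.e. C(n, 9) < 5^{36 − 1} = 2910383045673370361328125.
Check values of n near the boundary:
  n = 2167: C(2167, 9) = 2855899084841489792706810; 2855899084841489792706810 < 2910383045673370361328125? YES
  n = 2168: C(2168, 9) = 2867804175977929537095120; 2867804175977929537095120 < 2910383045673370361328125? YES
  n = 2169: C(2169, 9) = 2879753360044504243499683; 2879753360044504243499683 < 2910383045673370361328125? YES
  n = 2170: C(2170, 9) = 2891746779868845075610510; 2891746779868845075610510 < 2910383045673370361328125? YES
  n = 2171: C(2171, 9) = 2903784578674959601827205; 2903784578674959601827205 < 2910383045673370361328125? YES
  n = 2172: C(2172, 9) = 2915866900084148060642020; 2915866900084148060642020 < 2910383045673370361328125? NO
  n = 2173: C(2173, 9) = 2927993888115921319674265; 2927993888115921319674265 < 2910383045673370361328125? NO
The largest n with C(n, 9) < 2910383045673370361328125 is n = 2171 (where E[X] = 580756915734991920365441/582076609134674072265625 ≈ 0.9977). Hence R_5(9) > 2171, i.e. R_5(9) ≥ 2172.

Largest n = 2171; hence R_5(9) > 2171.


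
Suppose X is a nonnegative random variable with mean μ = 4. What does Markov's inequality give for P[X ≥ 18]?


μ = E[X] = 4, a = 18.
Markov: P[X ≥ 18] ≤ μ/a = (4)/18 = 2/9.
Numerically: ≈ 0.2222.
(Since a = 18 > μ = 4.0000, the bound 2/9 is < 1 and informative.)

P[X ≥ 18] ≤ 2/9 ≈ 0.2222.


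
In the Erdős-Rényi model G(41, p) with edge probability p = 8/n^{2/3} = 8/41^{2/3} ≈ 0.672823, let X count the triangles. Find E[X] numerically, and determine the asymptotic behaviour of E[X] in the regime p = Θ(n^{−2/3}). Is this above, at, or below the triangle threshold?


Number of potential triangles: C(41, 3) = 10660.
Each occurs with probability p³ ≈ (0.672823)³ ≈ 3.04580607e-01.
By linearity: E[X] = C(41, 3)·p³ ≈ 10660 · 3.04580607e-01 ≈ 3246.829268.
Since α = 2/3 < 1, p = c/n^{2/3} ≫ 1/n is above the triangle threshold p ~ 1/n. Asymptotically E[X] ~ (c³/6)·n^{3(1−α)} = (8³/6)·n^{1} → ∞; triangles are abundant w.h.p.

E[X] ≈ 3246.829268; in regime p = Θ(1/n^{2/3}) E[X] diverges (above the triangle threshold p ~ 1/n).


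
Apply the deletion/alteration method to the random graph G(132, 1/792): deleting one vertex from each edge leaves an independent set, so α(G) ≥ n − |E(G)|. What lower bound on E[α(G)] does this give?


E[|E(G)|] = C(132, 2)·p = 8646 · (1/792) = 131/12.
E[α(G)] ≥ n − E[|E(G)|] = 132 − 131/12 = 1453/12.
Numerically: ≈ 121.083.
(This is only a lower bound; the true E[α(G)] may be larger.)

E[α(G)] ≥ 1453/12 ≈ 121.083.


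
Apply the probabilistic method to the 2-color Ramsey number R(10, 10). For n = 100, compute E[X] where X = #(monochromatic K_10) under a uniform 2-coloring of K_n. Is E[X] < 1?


E[X] = C(100, 10) · 2^{1 − 45} = 17310309456440 · 2^{−44} = 17310309456440/17592186044416.
As a reduced fraction: E[X] = 2163788682055/2199023255552 ≈ 0.9839772.
Is E[X] < 1? YES.
Since E[X] < 1, there exists a 2-coloring of K_{100} with no monochromatic K_10; hence R(10, 10) > 100.

E[X] = 2163788682055/2199023255552 ≈ 0.9839772; E[X] < 1, so R(10, 10) > 100.


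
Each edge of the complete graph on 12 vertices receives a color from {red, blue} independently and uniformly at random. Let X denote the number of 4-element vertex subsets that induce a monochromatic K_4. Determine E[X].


Let X = Σ_S X_S over the C(12, 4) = 495 subsets S of size 4, where X_S = 1 if the K_4 on S is monochromatic.
For a fixed S, the K_4 on S has C(4, 2) = 6 edges. P[all 6 edges red] = (1/2)^6, and likewise for blue, so P[monochromatic] = 2·(1/2)^6 = 2^{1 − 6} = 1/32.
By linearity: E[X] = C(12, 4) · 2^{1 − 6} = 495 · 1/32 = 495/32.
Numerically: E[X] ≈ 15.4688.

E[X] = C(12,4)·2^(1−C(4,2)) = 495/32 ≈ 15.4688.


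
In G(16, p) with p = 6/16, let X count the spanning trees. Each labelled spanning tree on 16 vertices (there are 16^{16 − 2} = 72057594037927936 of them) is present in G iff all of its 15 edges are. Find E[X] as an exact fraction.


K_16 has 16^{16 − 2} = 72057594037927936 labelled spanning trees.
For each such spanning tree H, let X_H = 1 if all 15 edges of H are present in G. Then P[X_H = 1] = p^{15} = (3/8)^{15} = 14348907/35184372088832.
By linearity of expectation: E[X] = Σ_H E[X_H] = 72057594037927936 · p^{15} = 72057594037927936 · 14348907/35184372088832 = 29386561536.
Numerically: E[X] ≈ 2.94e+10.

E[X] = 72057594037927936 · (3/8)^{15} = 29386561536 ≈ 2.94e+10.


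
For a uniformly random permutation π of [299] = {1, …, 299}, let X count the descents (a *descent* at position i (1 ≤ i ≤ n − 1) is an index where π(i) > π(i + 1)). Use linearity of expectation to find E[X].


Write X = Σ X_I over i = 1, …, 298, with X_I the indicator of one descent.
There are 298 indicators.
For each fixed i, the pair (π(i), π(i+1)) is a uniformly random ordered pair of distinct values from {1, …, 299}; by symmetry P[π(i) > π(i+1)] = 1/2.
By linearity: E[X] = 298 · (1/2) = (299 − 1) · (1/2) = 149 ≈ 149.000000.

E[X] = 149 = 149.000000.


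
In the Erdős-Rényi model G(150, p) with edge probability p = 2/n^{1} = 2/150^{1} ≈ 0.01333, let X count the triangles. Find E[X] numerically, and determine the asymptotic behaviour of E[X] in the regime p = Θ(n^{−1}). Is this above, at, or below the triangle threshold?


Number of potential triangles: C(150, 3) = 551300.
Each occurs with probability p³ ≈ (0.01333)³ ≈ 2.370370e-06.
By linearity: E[X] = C(150, 3)·p³ ≈ 551300 · 2.370370e-06 ≈ 1.3068.
Here α = 1, so p = 2/n is exactly at the triangle threshold p ~ 1/n. Asymptotically E[X] → c³/6 = 2³/6 = 4/3 ≈ 1.3333, a bounded constant. In this regime the triangle count is asymptotically Poisson(c³/6).

E[X] ≈ 1.3068; in regime p = Θ(1/n^{1}) E[X] stays bounded (at the triangle threshold p ~ 1/n).


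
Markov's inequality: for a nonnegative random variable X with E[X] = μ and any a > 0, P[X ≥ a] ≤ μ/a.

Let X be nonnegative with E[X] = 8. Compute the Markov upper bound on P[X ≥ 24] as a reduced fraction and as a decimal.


μ = E[X] = 8, a = 24.
Markov: P[X ≥ 24] ≤ μ/a = (8)/24 = 1/3.
Numerically: ≈ 0.33333.
(Since a = 24 > μ = 8.00000, the bound 1/3 is < 1 and informative.)

P[X ≥ 24] ≤ 1/3 ≈ 0.33333.


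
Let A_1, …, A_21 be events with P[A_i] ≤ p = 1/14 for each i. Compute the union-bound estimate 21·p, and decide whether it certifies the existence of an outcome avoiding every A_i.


Union bound: P[∪_{i=1}^{21} A_i] ≤ Σ_i P[A_i] ≤ 21·p = 21·(1/14) = 3/2.
Numerically: 3/2 ≈ 1.500.
Is 3/2 < 1? NO.
Since the bound 3/2 is ≥ 1, the union bound is uninformative here; it does NOT by itself certify existence.

21·p = 3/2 ≈ 1.500; existence NOT certified by the union bound.


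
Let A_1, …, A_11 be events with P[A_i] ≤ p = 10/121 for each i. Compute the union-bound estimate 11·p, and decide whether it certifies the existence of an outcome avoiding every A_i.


Union bound: P[∪_{i=1}^{11} A_i] ≤ Σ_i P[A_i] ≤ 11·p = 11·(10/121) = 10/11.
Numerically: 10/11 ≈ 0.909091.
Is 10/11 < 1? YES.
Since P[∪ A_i] ≤ 10/11 < 1, the complement has P[∩ A_i^c] ≥ 1 − 10/11 = 1/11 > 0, so some outcome avoids every A_i.

11·p = 10/11 ≈ 0.909091; existence CERTIFIED by the union bound.


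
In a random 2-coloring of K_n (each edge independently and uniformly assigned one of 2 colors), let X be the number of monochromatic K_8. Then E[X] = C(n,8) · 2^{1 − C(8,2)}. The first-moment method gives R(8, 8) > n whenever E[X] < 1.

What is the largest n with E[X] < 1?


We need C(n, 8) · 2^{1 − 28} < 1, i.e. C(n, 8) < 2^{28 − 1} = 134217728.
Check values of n near the boundary:
  n = 38: C(38, 8) = 48903492; 48903492 < 134217728? YES
  n = 39: C(39, 8) = 61523748; 61523748 < 134217728? YES
  n = 40: C(40, 8) = 76904685; 76904685 < 134217728? YES
  n = 41: C(41, 8) = 95548245; 95548245 < 134217728? YES
  n = 42: C(42, 8) = 118030185; 118030185 < 134217728? YES
  n = 43: C(43, 8) = 145008513; 145008513 < 134217728? NO
The largest n with C(n, 8) < 134217728 is n = 42 (where E[X] = 118030185/134217728 ≈ 0.87939). Hence R(8, 8) > 42, i.e. R(8, 8) ≥ 43.

Largest n = 42; hence R(8, 8) > 42.


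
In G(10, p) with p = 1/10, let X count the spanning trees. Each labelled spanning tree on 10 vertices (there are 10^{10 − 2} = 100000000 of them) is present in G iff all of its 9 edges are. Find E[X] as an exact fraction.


K_10 has 10^{10 − 2} = 100000000 labelled spanning trees.
For each such spanning tree H, let X_H = 1 if all 9 edges of H are present in G. Then P[X_H = 1] = p^{9} = (1/10)^{9} = 1/1000000000.
Summing the indicators: E[X] = Σ_H E[X_H] = 100000000 · p^{9} = 100000000 · 1/1000000000 = 1/10.
Numerically: E[X] ≈ 0.1.

E[X] = 100000000 · (1/10)^{9} = 1/10 ≈ 0.1.


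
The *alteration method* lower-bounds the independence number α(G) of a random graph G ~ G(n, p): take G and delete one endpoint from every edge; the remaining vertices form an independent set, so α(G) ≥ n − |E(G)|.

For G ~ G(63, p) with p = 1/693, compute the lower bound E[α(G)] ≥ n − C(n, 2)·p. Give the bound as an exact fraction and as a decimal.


E[|E(G)|] = C(63, 2)·p = 1953 · (1/693) = 31/11.
E[α(G)] ≥ n − E[|E(G)|] = 63 − 31/11 = 662/11.
Numerically: ≈ 60.181818.
(This is only a lower bound; the true E[α(G)] may be larger.)

E[α(G)] ≥ 662/11 ≈ 60.181818.


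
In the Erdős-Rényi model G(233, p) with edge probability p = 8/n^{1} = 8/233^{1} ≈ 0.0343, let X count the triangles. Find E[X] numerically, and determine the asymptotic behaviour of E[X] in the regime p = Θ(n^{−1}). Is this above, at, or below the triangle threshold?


Number of potential triangles: C(233, 3) = 2081156.
Each occurs with probability p³ ≈ (0.0343)³ ≈ 4.04764e-05.
By linearity: E[X] = C(233, 3)·p³ ≈ 2081156 · 4.04764e-05 ≈ 84.238.
Here α = 1, so p = 8/n is exactly at the triangle threshold p ~ 1/n. Asymptotically E[X] → c³/6 = 8³/6 = 256/3 ≈ 85.333, a bounded constant. In this regime the triangle count is asymptotically Poisson(c³/6).

E[X] ≈ 84.238; in regime p = Θ(1/n^{1}) E[X] stays bounded (at the triangle threshold p ~ 1/n).


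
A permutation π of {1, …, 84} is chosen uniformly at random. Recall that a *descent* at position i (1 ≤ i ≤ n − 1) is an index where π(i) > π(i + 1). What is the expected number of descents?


Write X = Σ X_I over i = 1, …, 83, with X_I the indicator of one descent.
There are 83 indicators.
For each fixed i, the pair (π(i), π(i+1)) is a uniformly random ordered pair of distinct values from {1, …, 84}; by symmetry P[π(i) > π(i+1)] = 1/2.
By linearity: E[X] = 83 · (1/2) = (84 − 1) · (1/2) = 83/2 ≈ 41.500000.

E[X] = 83/2 = 41.500000.


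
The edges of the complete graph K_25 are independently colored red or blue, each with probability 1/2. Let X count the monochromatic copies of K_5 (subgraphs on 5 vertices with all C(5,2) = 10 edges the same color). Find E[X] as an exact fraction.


Let X = Σ_S X_S over the C(25, 5) = 53130 subsets S of size 5, where X_S = 1 if the K_5 on S is monochromatic.
For a fixed S, the K_5 on S has C(5, 2) = 10 edges. P[all 10 edges red] = (1/2)^10, and likewise for blue, so P[monochromatic] = 2·(1/2)^10 = 2^{1 − 10} = 1/512.
By linearity of expectation: E[X] = C(25, 5) · 2^{1 − 10} = 53130 · 1/512 = 26565/256.
Numerically: E[X] ≈ 103.769531.

E[X] = C(25,5)·2^(1−C(5,2)) = 26565/256 ≈ 103.769531.


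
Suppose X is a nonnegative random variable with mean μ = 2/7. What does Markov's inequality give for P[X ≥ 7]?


μ = E[X] = 2/7, a = 7.
Markov: P[X ≥ 7] ≤ μ/a = (2/7)/7 = 2/49.
Numerically: ≈ 0.041.
(Since a = 7 > μ = 0.286, the bound 2/49 is < 1 and informative.)

P[X ≥ 7] ≤ 2/49 ≈ 0.041.


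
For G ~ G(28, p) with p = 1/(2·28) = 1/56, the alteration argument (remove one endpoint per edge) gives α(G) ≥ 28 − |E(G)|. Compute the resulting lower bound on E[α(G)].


E[|E(G)|] = C(28, 2)·p = 378 · (1/56) = 27/4.
E[α(G)] ≥ n − E[|E(G)|] = 28 − 27/4 = 85/4.
Numerically: ≈ 21.250.
(This is only a lower bound; the true E[α(G)] may be larger.)

E[α(G)] ≥ 85/4 ≈ 21.250.


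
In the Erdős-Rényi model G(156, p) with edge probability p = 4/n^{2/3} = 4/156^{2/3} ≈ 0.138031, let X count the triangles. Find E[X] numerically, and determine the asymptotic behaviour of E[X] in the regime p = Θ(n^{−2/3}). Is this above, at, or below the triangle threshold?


Number of potential triangles: C(156, 3) = 620620.
Each occurs with probability p³ ≈ (0.138031)³ ≈ 2.62984878e-03.
By linearity: E[X] = C(156, 3)·p³ ≈ 620620 · 2.62984878e-03 ≈ 1632.136752.
Since α = 2/3 < 1, p = c/n^{2/3} ≫ 1/n is above the triangle threshold p ~ 1/n. Asymptotically E[X] ~ (c³/6)·n^{3(1−α)} = (4³/6)·n^{1} → ∞; triangles are abundant w.h.p.

E[X] ≈ 1632.136752; in regime p = Θ(1/n^{2/3}) E[X] diverges (above the triangle threshold p ~ 1/n).


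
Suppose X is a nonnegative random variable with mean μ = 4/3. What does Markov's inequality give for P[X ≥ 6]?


μ = E[X] = 4/3, a = 6.
Markov: P[X ≥ 6] ≤ μ/a = (4/3)/6 = 2/9.
Numerically: ≈ 0.222222.
(Since a = 6 > μ = 1.333333, the bound 2/9 is < 1 and informative.)

P[X ≥ 6] ≤ 2/9 ≈ 0.222222.


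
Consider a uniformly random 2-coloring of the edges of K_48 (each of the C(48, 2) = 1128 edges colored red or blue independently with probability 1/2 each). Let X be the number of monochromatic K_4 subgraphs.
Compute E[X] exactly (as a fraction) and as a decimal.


Let X = Σ_S X_S over the C(48, 4) = 194580 subsets S of size 4, where X_S = 1 if the K_4 on S is monochromatic.
For a fixed S, the K_4 on S has C(4, 2) = 6 edges. P[all 6 edges red] = (1/2)^6, and likewise for blue, so P[monochromatic] = 2·(1/2)^6 = 2^{1 − 6} = 1/32.
By linearity of expectation: E[X] = C(48, 4) · 2^{1 − 6} = 194580 · 1/32 = 48645/8.
Numerically: E[X] ≈ 6080.625.

E[X] = C(48,4)·2^(1−C(4,2)) = 48645/8 ≈ 6080.625.


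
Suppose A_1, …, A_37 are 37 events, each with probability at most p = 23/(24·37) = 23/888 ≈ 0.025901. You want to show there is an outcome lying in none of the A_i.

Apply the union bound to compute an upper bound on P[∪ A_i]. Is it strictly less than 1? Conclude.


Union bound: P[∪_{i=1}^{37} A_i] ≤ Σ_i P[A_i] ≤ 37·p = 37·(23/888) = 23/24.
Numerically: 23/24 ≈ 0.958333.
Is 23/24 < 1? YES.
Since P[∪ A_i] ≤ 23/24 < 1, the complement has P[∩ A_i^c] ≥ 1 − 23/24 = 1/24 > 0, so some outcome avoids every A_i.

37·p = 23/24 ≈ 0.958333; existence CERTIFIED by the union bound.


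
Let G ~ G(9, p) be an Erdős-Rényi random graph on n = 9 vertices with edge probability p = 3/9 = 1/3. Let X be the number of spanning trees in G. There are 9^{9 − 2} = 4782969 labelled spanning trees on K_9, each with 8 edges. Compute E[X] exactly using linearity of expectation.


K_9 has 9^{9 − 2} = 4782969 labelled spanning trees.
For each such spanning tree H, let X_H = 1 if all 8 edges of H are present in G. Then P[X_H = 1] = p^{8} = (1/3)^{8} = 1/6561.
Summing the indicators: E[X] = Σ_H E[X_H] = 4782969 · p^{8} = 4782969 · 1/6561 = 729.
Numerically: E[X] ≈ 729.

E[X] = 4782969 · (1/3)^{8} = 729 ≈ 729.


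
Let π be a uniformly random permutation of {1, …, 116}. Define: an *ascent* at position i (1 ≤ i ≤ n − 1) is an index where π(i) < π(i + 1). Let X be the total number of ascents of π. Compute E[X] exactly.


Write X = Σ X_I over i = 1, …, 115, with X_I the indicator of one ascent.
There are 115 indicators.
For each fixed i, the pair (π(i), π(i+1)) is a uniformly random ordered pair of distinct values from {1, …, 116}; by symmetry P[π(i) < π(i+1)] = 1/2.
By linearity: E[X] = 115 · (1/2) = (116 − 1) · (1/2) = 115/2 ≈ 57.500000.

E[X] = 115/2 = 57.500000.


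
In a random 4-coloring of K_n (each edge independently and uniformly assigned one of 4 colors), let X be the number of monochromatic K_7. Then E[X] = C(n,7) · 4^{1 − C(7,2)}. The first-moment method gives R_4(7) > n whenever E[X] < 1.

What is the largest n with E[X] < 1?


We need C(n, 7) · 4^{1 − 21} < 1, i.e. C(n, 7) < 4^{21 − 1} = 1099511627776.
Check values of n near the boundary:
  n = 179: C(179, 7) = 1037437234460; 1037437234460 < 1099511627776? YES
  n = 180: C(180, 7) = 1079414463600; 1079414463600 < 1099511627776? YES
  n = 181: C(181, 7) = 1122839183400; 1122839183400 < 1099511627776? NO
  n = 182: C(182, 7) = 1167752750736; 1167752750736 < 1099511627776? NO
The largest n with C(n, 7) < 1099511627776 is n = 180 (where E[X] = 67463403975/68719476736 ≈ 0.982). Hence R_4(7) > 180, i.e. R_4(7) ≥ 181.

Largest n = 180; hence R_4(7) > 180.


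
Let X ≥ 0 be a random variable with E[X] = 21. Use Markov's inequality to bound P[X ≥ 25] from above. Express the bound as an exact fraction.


μ = E[X] = 21, a = 25.
Markov: P[X ≥ 25] ≤ μ/a = (21)/25 = 21/25.
Numerically: ≈ 0.84000.
(Since a = 25 > μ = 21.00000, the bound 21/25 is < 1 and informative.)

P[X ≥ 25] ≤ 21/25 ≈ 0.84000.


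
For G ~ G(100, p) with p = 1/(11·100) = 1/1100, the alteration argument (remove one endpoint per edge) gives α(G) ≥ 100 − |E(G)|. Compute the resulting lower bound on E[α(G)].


E[|E(G)|] = C(100, 2)·p = 4950 · (1/1100) = 9/2.
E[α(G)] ≥ n − E[|E(G)|] = 100 − 9/2 = 191/2.
Numerically: ≈ 95.5000.
(This is only a lower bound; the true E[α(G)] may be larger.)

E[α(G)] ≥ 191/2 ≈ 95.5000.


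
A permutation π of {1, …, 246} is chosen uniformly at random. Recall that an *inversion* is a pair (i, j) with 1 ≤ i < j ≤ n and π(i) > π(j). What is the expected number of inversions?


Write X = Σ X_I over the C(246, 2) = 30135 pairs i < j, with X_I the indicator of one inversion.
There are 30135 indicators.
For each fixed pair i < j, the values π(i) and π(j) are two distinct elements of {1, …, 246} in uniformly random order; by symmetry P[π(i) > π(j)] = 1/2.
By linearity: E[X] = 30135 · (1/2) = C(246, 2) · (1/2) = 30135/2 = 30135/2 ≈ 15067.500.

E[X] = 30135/2 = 15067.500.


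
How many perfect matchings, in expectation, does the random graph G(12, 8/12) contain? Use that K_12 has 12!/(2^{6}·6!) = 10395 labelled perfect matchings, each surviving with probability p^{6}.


K_12 has 12!/(2^{6}·6!) = 10395 labelled perfect matchings.
For each such perfect matching H, let X_H = 1 if all 6 edges of H are present in G. Then P[X_H = 1] = p^{6} = (2/3)^{6} = 64/729.
Summing the indicators: E[X] = Σ_H E[X_H] = 10395 · p^{6} = 10395 · 64/729 = 24640/27.
Numerically: E[X] ≈ 912.6.

E[X] = 10395 · (2/3)^{6} = 24640/27 ≈ 912.6.


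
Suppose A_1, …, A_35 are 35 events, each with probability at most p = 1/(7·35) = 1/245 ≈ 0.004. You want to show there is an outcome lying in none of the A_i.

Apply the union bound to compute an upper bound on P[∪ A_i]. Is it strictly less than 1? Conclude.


Union bound: P[∪_{i=1}^{35} A_i] ≤ Σ_i P[A_i] ≤ 35·p = 35·(1/245) = 1/7.
Numerically: 1/7 ≈ 0.143.
Is 1/7 < 1? YES.
Since P[∪ A_i] ≤ 1/7 < 1, the complement has P[∩ A_i^c] ≥ 1 − 1/7 = 6/7 > 0, so some outcome avoids every A_i.

35·p = 1/7 ≈ 0.143; existence CERTIFIED by the union bound.


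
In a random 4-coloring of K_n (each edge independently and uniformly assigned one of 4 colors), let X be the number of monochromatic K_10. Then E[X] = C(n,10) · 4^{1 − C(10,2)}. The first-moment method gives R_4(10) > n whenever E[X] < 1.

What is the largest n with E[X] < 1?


We need C(n, 10) · 4^{1 − 45} < 1, i.e. C(n, 10) < 4^{45 − 1} = 309485009821345068724781056.
Check values of n near the boundary:
  n = 2022: C(2022, 10) = 307870445231474093395937796; 307870445231474093395937796 < 309485009821345068724781056? YES
  n = 2023: C(2023, 10) = 309399856285778485315440716; 309399856285778485315440716 < 309485009821345068724781056? YES
  n = 2024: C(2024, 10) = 310936101848269937576192656; 310936101848269937576192656 < 309485009821345068724781056? NO
  n = 2025: C(2025, 10) = 312479209053472269772600560; 312479209053472269772600560 < 309485009821345068724781056? NO
The largest n with C(n, 10) < 309485009821345068724781056 is n = 2023 (where E[X] = 77349964071444621328860179/77371252455336267181195264 ≈ 0.9997). Hence R_4(10) > 2023, i.e. R_4(10) ≥ 2024.

Largest n = 2023; hence R_4(10) > 2023.


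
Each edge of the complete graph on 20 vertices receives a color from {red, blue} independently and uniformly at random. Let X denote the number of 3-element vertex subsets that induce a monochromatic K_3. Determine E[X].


Let X = Σ_S X_S over the C(20, 3) = 1140 subsets S of size 3, where X_S = 1 if the K_3 on S is monochromatic.
For a fixed S, the K_3 on S has C(3, 2) = 3 edges. P[all 3 edges red] = (1/2)^3, and likewise for blue, so P[monochromatic] = 2·(1/2)^3 = 2^{1 − 3} = 1/4.
Summing: E[X] = C(20, 3) · 2^{1 − 3} = 1140 · 1/4 = 285.
Numerically: E[X] ≈ 285.00000.

E[X] = C(20,3)·2^(1−C(3,2)) = 285 ≈ 285.00000.


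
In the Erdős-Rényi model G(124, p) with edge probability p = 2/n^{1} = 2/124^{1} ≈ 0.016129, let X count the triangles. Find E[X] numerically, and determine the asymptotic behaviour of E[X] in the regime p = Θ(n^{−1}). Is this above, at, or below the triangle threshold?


Number of potential triangles: C(124, 3) = 310124.
Each occurs with probability p³ ≈ (0.016129)³ ≈ 4.1958981e-06.
By linearity: E[X] = C(124, 3)·p³ ≈ 310124 · 4.1958981e-06 ≈ 1.30125.
Here α = 1, so p = 2/n is exactly at the triangle threshold p ~ 1/n. Asymptotically E[X] → c³/6 = 2³/6 = 4/3 ≈ 1.33333, a bounded constant. In this regime the triangle count is asymptotically Poisson(c³/6).

E[X] ≈ 1.30125; in regime p = Θ(1/n^{1}) E[X] stays bounded (at the triangle threshold p ~ 1/n).


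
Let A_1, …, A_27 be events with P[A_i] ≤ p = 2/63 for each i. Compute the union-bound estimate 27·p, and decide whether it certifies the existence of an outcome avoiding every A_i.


Union bound: P[∪_{i=1}^{27} A_i] ≤ Σ_i P[A_i] ≤ 27·p = 27·(2/63) = 6/7.
Numerically: 6/7 ≈ 0.857.
Is 6/7 < 1? YES.
Since P[∪ A_i] ≤ 6/7 < 1, the complement has P[∩ A_i^c] ≥ 1 − 6/7 = 1/7 > 0, so some outcome avoids every A_i.

27·p = 6/7 ≈ 0.857; existence CERTIFIED by the union bound.


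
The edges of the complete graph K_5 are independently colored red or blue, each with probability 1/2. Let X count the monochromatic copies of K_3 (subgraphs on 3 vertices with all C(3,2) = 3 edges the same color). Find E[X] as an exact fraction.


Let X = Σ_S X_S over the C(5, 3) = 10 subsets S of size 3, where X_S = 1 if the K_3 on S is monochromatic.
For a fixed S, the K_3 on S has C(3, 2) = 3 edges. P[all 3 edges red] = (1/2)^3, and likewise for blue, so P[monochromatic] = 2·(1/2)^3 = 2^{1 − 3} = 1/4.
By linearity: E[X] = C(5, 3) · 2^{1 − 3} = 10 · 1/4 = 5/2.
Numerically: E[X] ≈ 2.500.

E[X] = C(5,3)·2^(1−C(3,2)) = 5/2 ≈ 2.500.


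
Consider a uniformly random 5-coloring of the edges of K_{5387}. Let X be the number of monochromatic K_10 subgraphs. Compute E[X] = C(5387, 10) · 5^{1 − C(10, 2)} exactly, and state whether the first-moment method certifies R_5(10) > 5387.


E[X] = C(5387, 10) · 5^{1 − 45} = 5624406917627224603154306376491 · 5^{−44} = 5624406917627224603154306376491/5684341886080801486968994140625.
As a reduced fraction: E[X] = 5624406917627224603154306376491/5684341886080801486968994140625 ≈ 0.9894561.
Is E[X] < 1? YES.
Since E[X] < 1, there exists a 5-coloring of K_{5387} with no monochromatic K_10; hence R_5(10) > 5387.

E[X] = 5624406917627224603154306376491/5684341886080801486968994140625 ≈ 0.9894561; E[X] < 1, so R_5(10) > 5387.


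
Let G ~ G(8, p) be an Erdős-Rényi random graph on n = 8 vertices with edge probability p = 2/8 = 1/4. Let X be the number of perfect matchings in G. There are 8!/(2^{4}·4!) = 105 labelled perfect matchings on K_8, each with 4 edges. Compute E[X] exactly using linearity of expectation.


K_8 has 8!/(2^{4}·4!) = 105 labelled perfect matchings.
For each such perfect matching H, let X_H = 1 if all 4 edges of H are present in G. Then P[X_H = 1] = p^{4} = (1/4)^{4} = 1/256.
By linearity: E[X] = Σ_H E[X_H] = 105 · p^{4} = 105 · 1/256 = 105/256.
Numerically: E[X] ≈ 0.410156.

E[X] = 105 · (1/4)^{4} = 105/256 ≈ 0.410156.


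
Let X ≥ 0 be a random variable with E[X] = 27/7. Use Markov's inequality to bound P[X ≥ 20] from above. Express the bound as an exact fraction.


μ = E[X] = 27/7, a = 20.
Markov: P[X ≥ 20] ≤ μ/a = (27/7)/20 = 27/140.
Numerically: ≈ 0.192857.
(Since a = 20 > μ = 3.857143, the bound 27/140 is < 1 and informative.)

P[X ≥ 20] ≤ 27/140 ≈ 0.192857.


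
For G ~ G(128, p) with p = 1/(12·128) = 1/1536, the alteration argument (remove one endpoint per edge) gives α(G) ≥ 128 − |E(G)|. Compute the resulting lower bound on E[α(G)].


E[|E(G)|] = C(128, 2)·p = 8128 · (1/1536) = 127/24.
E[α(G)] ≥ n − E[|E(G)|] = 128 − 127/24 = 2945/24.
Numerically: ≈ 122.708.
(This is only a lower bound; the true E[α(G)] may be larger.)

E[α(G)] ≥ 2945/24 ≈ 122.708.


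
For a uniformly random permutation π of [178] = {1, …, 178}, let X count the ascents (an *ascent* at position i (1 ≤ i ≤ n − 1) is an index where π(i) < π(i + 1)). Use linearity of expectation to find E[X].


Write X = Σ X_I over i = 1, …, 177, with X_I the indicator of one ascent.
There are 177 indicators.
For each fixed i, the pair (π(i), π(i+1)) is a uniformly random ordered pair of distinct values from {1, …, 178}; by symmetry P[π(i) < π(i+1)] = 1/2.
By linearity: E[X] = 177 · (1/2) = (178 − 1) · (1/2) = 177/2 ≈ 88.500.

E[X] = 177/2 = 88.500.


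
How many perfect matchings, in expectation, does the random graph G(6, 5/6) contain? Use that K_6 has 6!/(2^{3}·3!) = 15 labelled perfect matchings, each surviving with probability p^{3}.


K_6 has 6!/(2^{3}·3!) = 15 labelled perfect matchings.
For each such perfect matching H, let X_H = 1 if all 3 edges of H are present in G. Then P[X_H = 1] = p^{3} = (5/6)^{3} = 125/216.
Summing the indicators: E[X] = Σ_H E[X_H] = 15 · p^{3} = 15 · 125/216 = 625/72.
Numerically: E[X] ≈ 8.6806.

E[X] = 15 · (5/6)^{3} = 625/72 ≈ 8.6806.


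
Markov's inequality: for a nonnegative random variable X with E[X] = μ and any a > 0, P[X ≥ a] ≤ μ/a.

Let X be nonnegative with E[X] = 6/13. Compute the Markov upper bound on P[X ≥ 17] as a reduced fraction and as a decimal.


μ = E[X] = 6/13, a = 17.
Markov: P[X ≥ 17] ≤ μ/a = (6/13)/17 = 6/221.
Numerically: ≈ 0.027149.
(Since a = 17 > μ = 0.461538, the bound 6/221 is < 1 and informative.)

P[X ≥ 17] ≤ 6/221 ≈ 0.027149.


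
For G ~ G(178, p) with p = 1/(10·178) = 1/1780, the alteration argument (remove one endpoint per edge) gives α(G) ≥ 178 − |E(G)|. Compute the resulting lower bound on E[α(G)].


E[|E(G)|] = C(178, 2)·p = 15753 · (1/1780) = 177/20.
E[α(G)] ≥ n − E[|E(G)|] = 178 − 177/20 = 3383/20.
Numerically: ≈ 169.15000.
(This is only a lower bound; the true E[α(G)] may be larger.)

E[α(G)] ≥ 3383/20 ≈ 169.15000.


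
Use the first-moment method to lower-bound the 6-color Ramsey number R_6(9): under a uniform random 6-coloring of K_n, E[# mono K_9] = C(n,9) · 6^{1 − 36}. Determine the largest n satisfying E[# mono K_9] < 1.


We need C(n, 9) · 6^{1 − 36} < 1, i.e. C(n, 9) < 6^{36 − 1} = 1719070799748422591028658176.
Check values of n near the boundary:
  n = 4402: C(4402, 9) = 1696419745356657449393393700; 1696419745356657449393393700 < 1719070799748422591028658176? YES
  n = 4403: C(4403, 9) = 1699894433046281918452233150; 1699894433046281918452233150 < 1719070799748422591028658176? YES
  n = 4404: C(4404, 9) = 1703375445537161676647015880; 1703375445537161676647015880 < 1719070799748422591028658176? YES
  n = 4405: C(4405, 9) = 1706862792900636302463627150; 1706862792900636302463627150 < 1719070799748422591028658176? YES
  n = 4406: C(4406, 9) = 1710356485221788389505285700; 1710356485221788389505285700 < 1719070799748422591028658176? YES
  n = 4407: C(4407, 9) = 1713856532599459170657070050; 1713856532599459170657070050 < 1719070799748422591028658176? YES
  n = 4408: C(4408, 9) = 1717362945146264156457459600; 1717362945146264156457459600 < 1719070799748422591028658176? YES
  n = 4409: C(4409, 9) = 1720875732988608787686577131; 1720875732988608787686577131 < 1719070799748422591028658176? NO
  n = 4410: C(4410, 9) = 1724394906266704102180823710; 1724394906266704102180823710 < 1719070799748422591028658176? NO
  n = 4411: C(4411, 9) = 1727920475134582415883601405; 1727920475134582415883601405 < 1719070799748422591028658176? NO
The largest n with C(n, 9) < 1719070799748422591028658176 is n = 4408 (where E[X] = 35778394690547169926197075/35813974994758803979763712 ≈ 0.9990). Hence R_6(9) > 4408, i.e. R_6(9) ≥ 4409.

Largest n = 4408; hence R_6(9) > 4408.


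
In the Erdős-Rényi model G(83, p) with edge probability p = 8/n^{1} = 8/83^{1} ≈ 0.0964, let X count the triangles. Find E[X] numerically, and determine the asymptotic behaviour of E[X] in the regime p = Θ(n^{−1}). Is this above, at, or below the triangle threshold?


Number of potential triangles: C(83, 3) = 91881.
Each occurs with probability p³ ≈ (0.0964)³ ≈ 8.95438e-04.
By linearity: E[X] = C(83, 3)·p³ ≈ 91881 · 8.95438e-04 ≈ 82.274.
Here α = 1, so p = 8/n is exactly at the triangle threshold p ~ 1/n. Asymptotically E[X] → c³/6 = 8³/6 = 256/3 ≈ 85.333, a bounded constant. In this regime the triangle count is asymptotically Poisson(c³/6).

E[X] ≈ 82.274; in regime p = Θ(1/n^{1}) E[X] stays bounded (at the triangle threshold p ~ 1/n).


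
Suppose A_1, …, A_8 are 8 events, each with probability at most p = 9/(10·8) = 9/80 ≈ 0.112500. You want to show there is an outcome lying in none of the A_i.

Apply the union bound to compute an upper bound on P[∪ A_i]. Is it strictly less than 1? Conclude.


Union bound: P[∪_{i=1}^{8} A_i] ≤ Σ_i P[A_i] ≤ 8·p = 8·(9/80) = 9/10.
Numerically: 9/10 ≈ 0.900000.
Is 9/10 < 1? YES.
Since P[∪ A_i] ≤ 9/10 < 1, the complement has P[∩ A_i^c] ≥ 1 − 9/10 = 1/10 > 0, so some outcome avoids every A_i.

8·p = 9/10 ≈ 0.900000; existence CERTIFIED by the union bound.


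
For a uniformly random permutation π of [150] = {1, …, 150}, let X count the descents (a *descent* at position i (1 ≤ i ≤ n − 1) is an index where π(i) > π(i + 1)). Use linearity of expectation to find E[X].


Write X = Σ X_I over i = 1, …, 149, with X_I the indicator of one descent.
There are 149 indicators.
For each fixed i, the pair (π(i), π(i+1)) is a uniformly random ordered pair of distinct values from {1, …, 150}; by symmetry P[π(i) > π(i+1)] = 1/2.
By linearity: E[X] = 149 · (1/2) = (150 − 1) · (1/2) = 149/2 ≈ 74.500.

E[X] = 149/2 = 74.500.


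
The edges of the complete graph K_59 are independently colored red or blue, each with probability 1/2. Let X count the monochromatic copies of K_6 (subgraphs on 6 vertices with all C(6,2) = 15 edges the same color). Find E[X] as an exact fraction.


Let X = Σ_S X_S over the C(59, 6) = 45057474 subsets S of size 6, where X_S = 1 if the K_6 on S is monochromatic.
For a fixed S, the K_6 on S has C(6, 2) = 15 edges. P[all 15 edges red] = (1/2)^15, and likewise for blue, so P[monochromatic] = 2·(1/2)^15 = 2^{1 − 15} = 1/16384.
By linearity of expectation: E[X] = C(59, 6) · 2^{1 − 15} = 45057474 · 1/16384 = 22528737/8192.
Numerically: E[X] ≈ 2750.090.

E[X] = C(59,6)·2^(1−C(6,2)) = 22528737/8192 ≈ 2750.090.


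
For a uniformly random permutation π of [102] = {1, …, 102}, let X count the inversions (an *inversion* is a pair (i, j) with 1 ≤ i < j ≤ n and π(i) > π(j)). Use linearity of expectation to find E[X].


Write X = Σ X_I over the C(102, 2) = 5151 pairs i < j, with X_I the indicator of one inversion.
There are 5151 indicators.
For each fixed pair i < j, the values π(i) and π(j) are two distinct elements of {1, …, 102} in uniformly random order; by symmetry P[π(i) > π(j)] = 1/2.
By linearity: E[X] = 5151 · (1/2) = C(102, 2) · (1/2) = 5151/2 = 5151/2 ≈ 2575.50000.

E[X] = 5151/2 = 2575.50000.


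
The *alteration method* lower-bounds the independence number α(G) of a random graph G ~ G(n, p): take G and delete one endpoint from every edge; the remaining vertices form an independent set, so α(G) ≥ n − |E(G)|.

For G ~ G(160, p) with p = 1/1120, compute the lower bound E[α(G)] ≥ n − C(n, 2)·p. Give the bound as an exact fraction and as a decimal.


E[|E(G)|] = C(160, 2)·p = 12720 · (1/1120) = 159/14.
E[α(G)] ≥ n − E[|E(G)|] = 160 − 159/14 = 2081/14.
Numerically: ≈ 148.64286.
(This is only a lower bound; the true E[α(G)] may be larger.)

E[α(G)] ≥ 2081/14 ≈ 148.64286.
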